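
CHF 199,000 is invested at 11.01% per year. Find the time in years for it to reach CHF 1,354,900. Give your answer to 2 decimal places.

18.36 years

(1+i)^n = 1.3549e+06/199000 = 6.80854, so n = ln 6.80854 / ln 1.1101 = 18.3645 years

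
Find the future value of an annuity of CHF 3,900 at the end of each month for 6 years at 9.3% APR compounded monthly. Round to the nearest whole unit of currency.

Periodic rate i = 0.093/12 = 0.00775; n = 6 × 12 = 72 periods.
FV = 3900 × [(1+0.00775)^72 − 1] / 0.00775 = 3900 × 95.925196 = 374,108.2657

CHF 374,108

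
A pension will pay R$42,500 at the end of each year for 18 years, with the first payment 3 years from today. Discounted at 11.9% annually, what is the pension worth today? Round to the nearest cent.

Value one period before first payment (t=2): 42500 × [1 − (1+0.119)^(−18)] / 0.119 = 42500 × 7.292879 = 309,947.3767
Discount back 2 years: 309,947.3767 × (1+0.119)^(−2) = 309,947.3767 × 0.798619 = 247,529.9716

R$247,529.97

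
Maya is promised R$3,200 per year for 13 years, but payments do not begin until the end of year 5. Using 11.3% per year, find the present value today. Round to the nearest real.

Value one period before first payment (t=4): 3200 × [1 − (1+0.113)^(−13)] / 0.113 = 3200 × 6.649245 = 21,277.5832
PV₀ = 21,277.5832 / (1+0.113)^4 = 21,277.5832 / 1.534549 = 13,865.6949

R$13,866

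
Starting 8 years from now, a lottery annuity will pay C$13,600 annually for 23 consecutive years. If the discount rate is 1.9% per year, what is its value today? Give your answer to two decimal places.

Value one period before first payment (t=7): 13600 × [1 − (1+0.019)^(−23)] / 0.019 = 13600 × 18.493414 = 251,510.4364
Discount back 7 years: 251,510.4364 × (1+0.019)^(−7) = 251,510.4364 × 0.876558 = 220,463.5126

C$220,463.51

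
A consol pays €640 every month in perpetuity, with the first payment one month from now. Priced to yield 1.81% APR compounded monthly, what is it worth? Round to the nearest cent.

Periodic rate i = 0.0181/12 = 0.00150833.
PV = C/r = 640/0.00150833 = 424,309.3923

€424,309.39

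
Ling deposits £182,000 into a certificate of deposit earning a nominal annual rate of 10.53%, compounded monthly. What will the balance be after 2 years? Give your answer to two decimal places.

i = 0.1053/12 = 0.008775 per month; n = 2·12 = 24.
FV = 182,000 × (1 + 0.008775)^24 = 224,457.8748

£224,457.87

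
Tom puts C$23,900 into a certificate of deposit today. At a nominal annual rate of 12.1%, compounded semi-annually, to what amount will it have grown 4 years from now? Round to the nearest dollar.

i = 0.121/2 = 0.0605 per half-year; n = 4·2 = 8.
FV = PV·(1+i)^n = 23,900 × 1.599873 = 38,236.9536

C$38,237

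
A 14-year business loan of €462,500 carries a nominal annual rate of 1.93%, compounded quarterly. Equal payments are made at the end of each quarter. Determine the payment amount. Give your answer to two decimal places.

€9,444.68

Periodic rate i = 0.0193/4 = 0.004825; n = 14 × 4 = 56 periods.
Annuity-PV factor = 48.969344; PMT = 462500 / 48.969344 = 9,444.6844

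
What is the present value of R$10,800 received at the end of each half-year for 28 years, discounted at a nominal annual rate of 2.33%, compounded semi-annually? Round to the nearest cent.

R$442,418.08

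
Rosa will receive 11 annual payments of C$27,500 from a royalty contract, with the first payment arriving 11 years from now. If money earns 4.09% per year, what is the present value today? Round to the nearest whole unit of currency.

Value one period before first payment (t=10): 27500 × [1 − (1+0.0409)^(−11)] / 0.0409 = 27500 × 8.718107 = 239,747.9534
Discount back 10 years: 239,747.9534 × (1+0.0409)^(−10) = 239,747.9534 × 0.669746 = 160,570.1538

C$160,570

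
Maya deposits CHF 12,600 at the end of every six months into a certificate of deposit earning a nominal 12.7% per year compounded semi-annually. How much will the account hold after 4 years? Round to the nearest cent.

Periodic rate i = 0.127/2 = 0.0635; n = 4 × 2 = 8 periods.
FV = PMT · [(1+i)^n − 1] / i = 12600 · 10.022669 = 126,285.6331

CHF 126,285.63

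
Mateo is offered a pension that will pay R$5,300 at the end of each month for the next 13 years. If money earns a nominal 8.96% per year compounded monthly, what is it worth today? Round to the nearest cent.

R$487,407.43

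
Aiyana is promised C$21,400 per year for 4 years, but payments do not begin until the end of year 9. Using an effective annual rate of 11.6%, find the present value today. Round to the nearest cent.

C$27,243.55

Value one period before first payment (t=8): 21400 × [1 − (1+0.116)^(−4)] / 0.116 = 21400 × 3.063116 = 65,550.6810
Discount back 8 years: 65,550.6810 × (1+0.116)^(−8) = 65,550.6810 × 0.415610 = 27,243.5470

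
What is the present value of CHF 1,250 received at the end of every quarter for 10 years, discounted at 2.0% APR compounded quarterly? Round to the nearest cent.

Periodic rate i = 0.02/4 = 0.005; n = 10 × 4 = 40 periods.
PV = 1250 × [1 − (1+0.005)^(−40)] / 0.005 = 1250 × 36.172228 = 45,215.2848

CHF 45,215.28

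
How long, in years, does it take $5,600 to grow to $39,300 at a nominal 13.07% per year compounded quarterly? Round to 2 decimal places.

Periodic rate i = 0.1307/4 = 0.032675.
n = ln(39300/5600) / ln(1+0.032675) = ln(7.01786) / 0.032153 = 60.6005 quarters
= 60.6005/4 years

15.15 years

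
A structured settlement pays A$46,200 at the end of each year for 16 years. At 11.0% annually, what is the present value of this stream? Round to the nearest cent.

Annuity factor a(16|0.11) = 7.379162; PV = 46200 × 7.379162 = 340,917.2742

A$340,917.27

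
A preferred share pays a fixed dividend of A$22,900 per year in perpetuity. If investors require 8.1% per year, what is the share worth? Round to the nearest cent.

PV = PMT / i = 22900 / 0.081 = 282,716.0494

A$282,716.05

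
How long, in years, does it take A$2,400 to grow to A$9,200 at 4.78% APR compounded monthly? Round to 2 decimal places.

28.17 years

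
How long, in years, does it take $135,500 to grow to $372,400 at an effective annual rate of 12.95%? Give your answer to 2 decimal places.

8.30 years

(1+i)^n = 372400/135500 = 2.74834, so n = ln 2.74834 / ln 1.1295 = 8.3022 years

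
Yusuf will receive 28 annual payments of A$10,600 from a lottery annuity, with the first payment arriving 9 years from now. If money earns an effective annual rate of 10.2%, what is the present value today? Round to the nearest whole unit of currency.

PV at t=8 (ordinary 28-year annuity): 10600 × a(28|0.102) = 10600 × 9.157799 = 97,072.6651
Discount back 8 years: 97,072.6651 × (1+0.102)^(−8) = 97,072.6651 × 0.459777 = 44,631.7789

A$44,632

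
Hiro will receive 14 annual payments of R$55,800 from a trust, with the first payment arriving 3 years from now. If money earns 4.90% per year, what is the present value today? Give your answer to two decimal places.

R$505,172.80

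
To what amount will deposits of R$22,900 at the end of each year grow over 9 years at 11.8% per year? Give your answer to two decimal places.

Accumulation factor s(9|0.118) = 14.651088; FV = 22900 × 14.651088 = 335,509.9252

R$335,509.93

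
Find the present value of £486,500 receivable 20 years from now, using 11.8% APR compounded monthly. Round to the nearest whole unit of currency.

Periodic rate i = 0.118/12 = 0.00983333; n = 20 × 12 = 240 periods.
Discount factor = (1+0.00983333)^(−240) = 0.095515; PV = 486,500 × 0.095515 = 46,468.0382

£46,468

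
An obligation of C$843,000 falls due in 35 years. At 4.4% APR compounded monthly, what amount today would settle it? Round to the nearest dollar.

Periodic rate i = 0.044/12 = 0.00366667; n = 35 × 12 = 420 periods.
PV = 843,000 / (1 + 0.00366667)^420 = 843,000 / 4.651471 = 181,232.9842

C$181,233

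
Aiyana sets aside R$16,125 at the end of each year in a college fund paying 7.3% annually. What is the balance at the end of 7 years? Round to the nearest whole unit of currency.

R$140,832

FV = 16125 × [(1+0.073)^7 − 1] / 0.073 = 16125 × 8.733742 = 140,831.5836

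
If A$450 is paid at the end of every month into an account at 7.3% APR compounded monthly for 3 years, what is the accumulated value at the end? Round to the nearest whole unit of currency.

Periodic rate i = 0.073/12 = 0.00608333; n = 3 × 12 = 36 periods.
FV = PMT · [(1+i)^n − 1] / i = 450 · 40.110524 = 18,049.7356

A$18,050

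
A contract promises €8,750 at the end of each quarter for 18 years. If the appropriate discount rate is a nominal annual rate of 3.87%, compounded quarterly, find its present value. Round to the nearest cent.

i = 0.0387/4 = 0.009675 per quarter; n = 18·4 = 72.
PV = PMT · [1 − (1+i)^(−n)] / i = 8750 · 51.684992 = 452,243.6777

€452,243.68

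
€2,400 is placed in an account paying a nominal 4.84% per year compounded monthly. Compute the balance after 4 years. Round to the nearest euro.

Periodic rate i = 0.0484/12 = 0.00403333; n = 4 × 12 = 48 periods.
FV = 2,400 × (1 + 0.00403333)^48 = 2,911.5319

€2,912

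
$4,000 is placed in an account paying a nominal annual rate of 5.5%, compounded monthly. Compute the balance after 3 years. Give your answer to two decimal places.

$4,715.79

With 12 periods per year: i = 0.00458333, n = 36.
4,000 × (1+0.00458333)^36 = 4,000 × 1.178949 = 4,715.7944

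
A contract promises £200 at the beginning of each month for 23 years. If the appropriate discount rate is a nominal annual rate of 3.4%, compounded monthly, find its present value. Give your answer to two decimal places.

£38,367.49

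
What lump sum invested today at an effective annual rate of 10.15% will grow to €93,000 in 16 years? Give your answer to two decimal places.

PV = 93,000 / (1 + 0.1015)^16 = 93,000 / 4.696259 = 19,802.9971

€19,803.00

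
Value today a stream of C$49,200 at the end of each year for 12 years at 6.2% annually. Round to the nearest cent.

PV = 49200 × [1 − (1+0.062)^(−12)] / 0.062 = 49200 × 8.292677 = 407,999.7144

C$407,999.71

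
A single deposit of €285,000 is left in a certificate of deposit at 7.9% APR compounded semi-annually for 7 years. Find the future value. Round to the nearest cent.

With 2 periods per year: i = 0.0395, n = 14.
FV = 285,000 × (1 + 0.0395)^14 = 490,216.3267

€490,216.33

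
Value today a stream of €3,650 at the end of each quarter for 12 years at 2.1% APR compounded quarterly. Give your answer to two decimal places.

€154,511.62

With 4 periods per year: i = 0.00525, n = 48.
Annuity factor a(48|0.00525) = 42.331950; PV = 3650 × 42.331950 = 154,511.6179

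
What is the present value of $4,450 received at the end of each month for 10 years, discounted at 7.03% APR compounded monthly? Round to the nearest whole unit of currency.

Periodic rate i = 0.0703/12 = 0.00585833; n = 10 × 12 = 120 periods.
PV = PMT · [1 − (1+i)^(−n)] / i = 4450 · 86.011773 = 382,752.3880

$382,752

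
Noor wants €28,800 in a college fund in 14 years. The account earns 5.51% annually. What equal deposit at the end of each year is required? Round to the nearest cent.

€1,418.25

FV-annuity factor = 20.306738; PMT = 28800 / 20.306738 = 1,418.2484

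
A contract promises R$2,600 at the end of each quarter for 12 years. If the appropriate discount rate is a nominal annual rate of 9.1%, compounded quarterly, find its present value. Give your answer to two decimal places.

R$75,465.63

i = 0.091/4 = 0.02275 per quarter; n = 12·4 = 48.
PV = 2600 × [1 − (1+0.02275)^(−48)] / 0.02275 = 2600 × 29.025241 = 75,465.6264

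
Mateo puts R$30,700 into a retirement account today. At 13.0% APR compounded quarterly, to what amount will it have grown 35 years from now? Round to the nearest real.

R$2,702,383

Periodic rate i = 0.13/4 = 0.0325; n = 35 × 4 = 140 periods.
30,700 × (1+0.0325)^140 = 30,700 × 88.025489 = 2,702,382.5100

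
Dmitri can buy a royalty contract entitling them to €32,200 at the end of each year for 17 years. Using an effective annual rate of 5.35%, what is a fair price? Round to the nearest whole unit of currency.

PV = PMT · [1 − (1+i)^(−n)] / i = 32200 · 10.985056 = 353,718.7983

€353,719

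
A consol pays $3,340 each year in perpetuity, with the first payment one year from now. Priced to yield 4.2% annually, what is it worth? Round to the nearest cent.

$79,523.81

PV = C/r = 3340/0.042 = 79,523.8095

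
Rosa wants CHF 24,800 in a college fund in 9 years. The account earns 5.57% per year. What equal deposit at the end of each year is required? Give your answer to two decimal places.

PMT = 24800 / ( [(1+0.0557)^9 − 1] / 0.0557 ) = 24800 / 11.288842 = 2,196.8595

CHF 2,196.86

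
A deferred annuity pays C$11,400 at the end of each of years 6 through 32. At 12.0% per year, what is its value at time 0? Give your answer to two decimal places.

C$51,377.73

Value one period before first payment (t=5): 11400 × [1 − (1+0.12)^(−27)] / 0.12 = 11400 × 7.942554 = 90,545.1099
Discount back 5 years: 90,545.1099 × (1+0.12)^(−5) = 90,545.1099 × 0.567427 = 51,377.7270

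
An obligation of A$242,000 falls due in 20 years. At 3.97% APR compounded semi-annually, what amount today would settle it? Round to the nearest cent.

Periodic rate i = 0.0397/2 = 0.01985; n = 20 × 2 = 40 periods.
PV = 242,000 / (1 + 0.01985)^40 = 242,000 / 2.195088 = 110,246.1309

A$110,246.13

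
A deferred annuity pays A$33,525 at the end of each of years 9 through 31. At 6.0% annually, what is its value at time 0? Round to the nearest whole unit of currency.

Value one period before first payment (t=8): 33525 × [1 − (1+0.06)^(−23)] / 0.06 = 33525 × 12.303379 = 412,470.7803
Discount back 8 years: 412,470.7803 × (1+0.06)^(−8) = 412,470.7803 × 0.627412 = 258,789.2704

A$258,789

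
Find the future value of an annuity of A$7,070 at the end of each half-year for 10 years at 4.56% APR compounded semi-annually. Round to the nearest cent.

A$176,654.43

With 2 periods per year: i = 0.0228, n = 20.
Accumulation factor s(20|0.0228) = 24.986482; FV = 7070 × 24.986482 = 176,654.4282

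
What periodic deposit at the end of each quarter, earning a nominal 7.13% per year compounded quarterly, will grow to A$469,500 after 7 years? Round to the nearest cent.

With 4 periods per year: i = 0.017825, n = 28.
PMT = 469500 / ( [(1+0.017825)^28 − 1] / 0.017825 ) = 469500 / 35.905336 = 13,076.0508

A$13,076.05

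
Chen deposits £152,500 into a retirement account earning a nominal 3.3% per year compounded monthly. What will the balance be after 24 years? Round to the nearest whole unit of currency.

i = 0.033/12 = 0.00275 per month; n = 24·12 = 288.
FV = 152,500 × (1 + 0.00275)^288 = 336,324.8769

£336,325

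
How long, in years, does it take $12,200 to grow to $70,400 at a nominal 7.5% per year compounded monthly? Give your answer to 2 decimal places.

Periodic rate i = 0.075/12 = 0.00625.
n = ln(70400/12200) / ln(1+0.00625) = ln(5.77049) / 0.006231 = 281.3166 months
= 281.3166/12 years

23.44 years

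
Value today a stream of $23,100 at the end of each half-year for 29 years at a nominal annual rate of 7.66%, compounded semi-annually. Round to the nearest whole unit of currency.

$534,948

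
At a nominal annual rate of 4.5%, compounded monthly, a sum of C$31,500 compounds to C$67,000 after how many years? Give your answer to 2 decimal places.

16.80 years

Periodic rate i = 0.045/12 = 0.00375.
n = ln(67000/31500) / ln(1+0.00375) = ln(2.12698) / 0.003743 = 201.6318 months
= 201.6318/12 years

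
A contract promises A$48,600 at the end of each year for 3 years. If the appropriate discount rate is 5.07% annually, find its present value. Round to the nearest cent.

PV = 48600 × [1 − (1+0.0507)^(−3)] / 0.0507 = 48600 × 2.719680 = 132,176.4477

A$132,176.45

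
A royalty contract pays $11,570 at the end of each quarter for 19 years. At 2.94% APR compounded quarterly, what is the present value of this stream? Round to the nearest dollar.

i = 0.0294/4 = 0.00735 per quarter; n = 19·4 = 76.
PV = PMT · [1 − (1+i)^(−n)] / i = 11570 · 58.070879 = 671,880.0677

$671,880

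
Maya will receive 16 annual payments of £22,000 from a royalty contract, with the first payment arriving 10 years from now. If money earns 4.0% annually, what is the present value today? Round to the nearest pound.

PV at t=9 (ordinary 16-year annuity): 22000 × a(16|0.04) = 22000 × 11.652296 = 256,350.5034
Discount back 9 years: 256,350.5034 × (1+0.04)^(−9) = 256,350.5034 × 0.702587 = 180,108.4633

£180,108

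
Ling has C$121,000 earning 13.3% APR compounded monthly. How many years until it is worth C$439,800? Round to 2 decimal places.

Periodic rate i = 0.133/12 = 0.0110833.
(1+i)^n = 439800/121000 = 3.63471, so n = ln 3.63471 / ln 1.01108 = 117.0828 months
= 117.0828/12 years

9.76 years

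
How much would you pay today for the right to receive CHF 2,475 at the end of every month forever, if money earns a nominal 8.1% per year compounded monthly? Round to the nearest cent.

CHF 366,666.67

Periodic rate i = 0.081/12 = 0.00675.
PV = C/r = 2475/0.00675 = 366,666.6667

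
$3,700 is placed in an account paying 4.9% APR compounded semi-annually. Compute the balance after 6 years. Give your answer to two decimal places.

With 2 periods per year: i = 0.0245, n = 12.
FV = 3,700 × (1 + 0.0245)^12 = 4,947.0383

$4,947.04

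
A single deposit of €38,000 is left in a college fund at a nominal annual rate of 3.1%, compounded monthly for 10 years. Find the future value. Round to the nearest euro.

€51,789

i = 0.031/12 = 0.00258333 per month; n = 10·12 = 120.
FV = PV·(1+i)^n = 38,000 × 1.362880 = 51,789.4485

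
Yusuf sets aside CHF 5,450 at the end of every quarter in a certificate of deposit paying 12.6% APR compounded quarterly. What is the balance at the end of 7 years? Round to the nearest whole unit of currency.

With 4 periods per year: i = 0.0315, n = 28.
FV = PMT · [(1+i)^n − 1] / i = 5450 · 43.907281 = 239,294.6824

CHF 239,295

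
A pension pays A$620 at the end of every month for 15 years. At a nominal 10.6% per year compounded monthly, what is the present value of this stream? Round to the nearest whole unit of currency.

Periodic rate i = 0.106/12 = 0.00883333; n = 15 × 12 = 180 periods.
Annuity factor a(180|0.00883333) = 89.959893; PV = 620 × 89.959893 = 55,775.1334

A$55,775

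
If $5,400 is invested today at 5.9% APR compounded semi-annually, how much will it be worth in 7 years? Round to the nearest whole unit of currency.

$8,113

i = 0.059/2 = 0.0295 per half-year; n = 7·2 = 14.
FV = PV·(1+i)^n = 5,400 × 1.502342 = 8,112.6488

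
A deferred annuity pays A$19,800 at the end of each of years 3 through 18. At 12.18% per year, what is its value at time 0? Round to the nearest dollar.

A$108,640

Value one period before first payment (t=2): 19800 × [1 − (1+0.1218)^(−16)] / 0.1218 = 19800 × 6.904894 = 136,716.9099
Discount back 2 years: 136,716.9099 × (1+0.1218)^(−2) = 136,716.9099 × 0.794638 = 108,640.4017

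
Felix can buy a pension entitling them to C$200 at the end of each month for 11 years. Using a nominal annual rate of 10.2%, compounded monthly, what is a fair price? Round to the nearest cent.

C$15,831.16

i = 0.102/12 = 0.0085 per month; n = 11·12 = 132.
Annuity factor a(132|0.0085) = 79.155816; PV = 200 × 79.155816 = 15,831.1631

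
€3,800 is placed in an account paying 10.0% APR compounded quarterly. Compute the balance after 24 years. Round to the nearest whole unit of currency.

Periodic rate i = 0.1/4 = 0.025; n = 24 × 4 = 96 periods.
FV = 3,800 × (1 + 0.025)^96 = 40,670.0470

€40,670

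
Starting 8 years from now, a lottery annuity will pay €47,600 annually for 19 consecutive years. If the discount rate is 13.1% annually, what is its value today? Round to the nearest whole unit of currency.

€138,695

Value one period before first payment (t=7): 47600 × [1 − (1+0.131)^(−19)] / 0.131 = 47600 × 6.897484 = 328,320.2256
Discount back 7 years: 328,320.2256 × (1+0.131)^(−7) = 328,320.2256 × 0.422437 = 138,694.5523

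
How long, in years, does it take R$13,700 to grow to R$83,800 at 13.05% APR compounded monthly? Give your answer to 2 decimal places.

13.95 years

Periodic rate i = 0.1305/12 = 0.010875.
n = ln(83800/13700) / ln(1+0.010875) = ln(6.11679) / 0.010816 = 167.4360 months
= 167.4360/12 years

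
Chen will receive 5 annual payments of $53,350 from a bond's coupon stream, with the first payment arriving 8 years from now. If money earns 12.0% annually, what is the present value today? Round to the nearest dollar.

PV at t=7 (ordinary 5-year annuity): 53350 × a(5|0.12) = 53350 × 3.604776 = 192,314.8104
Discount back 7 years: 192,314.8104 × (1+0.12)^(−7) = 192,314.8104 × 0.452349 = 86,993.4536

$86,993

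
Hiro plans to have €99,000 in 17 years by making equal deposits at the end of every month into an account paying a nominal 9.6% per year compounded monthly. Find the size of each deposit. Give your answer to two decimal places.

€194.07

With 12 periods per year: i = 0.008, n = 204.
PMT = 99000 / ( [(1+0.008)^204 − 1] / 0.008 ) = 99000 / 510.124057 = 194.0704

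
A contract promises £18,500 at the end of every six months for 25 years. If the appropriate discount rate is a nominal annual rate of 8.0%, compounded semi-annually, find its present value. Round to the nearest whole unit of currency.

£397,420

With 2 periods per year: i = 0.04, n = 50.
Annuity factor a(50|0.04) = 21.482185; PV = 18500 × 21.482185 = 397,420.4154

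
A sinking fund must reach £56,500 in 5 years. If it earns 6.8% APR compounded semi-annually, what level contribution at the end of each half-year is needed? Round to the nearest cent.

£4,838.44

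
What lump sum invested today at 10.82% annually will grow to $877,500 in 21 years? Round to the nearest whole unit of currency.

$101,453

Discount factor = (1+0.1082)^(−21) = 0.115616; PV = 877,500 × 0.115616 = 101,453.2731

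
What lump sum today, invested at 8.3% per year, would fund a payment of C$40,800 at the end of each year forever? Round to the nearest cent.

C$491,566.27

PV = C/r = 40800/0.083 = 491,566.2651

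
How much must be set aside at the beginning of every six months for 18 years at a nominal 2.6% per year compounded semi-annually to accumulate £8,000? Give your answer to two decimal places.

Periodic rate i = 0.026/2 = 0.013; n = 18 × 2 = 36 periods.
FV-annuity factor × (1+i) = 46.129596; PMT = 8000 / 46.129596 = 173.4245

£173.42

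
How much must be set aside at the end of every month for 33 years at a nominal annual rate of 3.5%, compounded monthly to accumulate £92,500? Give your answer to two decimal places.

£124.40

i = 0.035/12 = 0.00291667 per month; n = 33·12 = 396.
FV-annuity factor = 743.551552; PMT = 92500 / 743.551552 = 124.4029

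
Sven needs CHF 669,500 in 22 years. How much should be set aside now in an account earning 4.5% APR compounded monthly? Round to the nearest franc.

CHF 249,232

Periodic rate i = 0.045/12 = 0.00375; n = 22 × 12 = 264 periods.
Discount factor = (1+0.00375)^(−264) = 0.372265; PV = 669,500 × 0.372265 = 249,231.6506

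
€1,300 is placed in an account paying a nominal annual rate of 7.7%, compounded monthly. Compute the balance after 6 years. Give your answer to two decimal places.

€2,060.38

i = 0.077/12 = 0.00641667 per month; n = 6·12 = 72.
1,300 × (1+0.00641667)^72 = 1,300 × 1.584904 = 2,060.3757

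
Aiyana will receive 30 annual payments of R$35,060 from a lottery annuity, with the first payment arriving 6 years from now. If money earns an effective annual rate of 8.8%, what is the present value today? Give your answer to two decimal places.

Value one period before first payment (t=5): 35060 × [1 − (1+0.088)^(−30)] / 0.088 = 35060 × 10.458632 = 366,679.6530
Discount back 5 years: 366,679.6530 × (1+0.088)^(−5) = 366,679.6530 × 0.655927 = 240,515.0931

R$240,515.09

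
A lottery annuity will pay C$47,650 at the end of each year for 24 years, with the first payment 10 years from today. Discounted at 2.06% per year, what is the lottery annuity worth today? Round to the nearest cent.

PV at t=9 (ordinary 24-year annuity): 47650 × a(24|0.0206) = 47650 × 18.785997 = 895,152.7745
PV₀ = 895,152.7745 / (1+0.0206)^9 = 895,152.7745 / 1.201434 = 745,070.0156

C$745,070.02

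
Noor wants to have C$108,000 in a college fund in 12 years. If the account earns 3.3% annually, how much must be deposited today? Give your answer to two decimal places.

C$73,150.94

PV = 108,000 / (1 + 0.033)^12 = 108,000 / 1.476399 = 73,150.9376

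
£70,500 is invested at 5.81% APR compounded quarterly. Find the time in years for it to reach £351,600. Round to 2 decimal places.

Periodic rate i = 0.0581/4 = 0.014525.
n = ln(351600/70500) / ln(1+0.014525) = ln(4.98723) / 0.014421 = 111.4302 quarters
= 111.4302/4 years

27.86 years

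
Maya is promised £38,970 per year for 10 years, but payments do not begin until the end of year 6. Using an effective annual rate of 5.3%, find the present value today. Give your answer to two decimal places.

£229,086.61

PV at t=5 (ordinary 10-year annuity): 38970 × a(10|0.053) = 38970 × 7.610464 = 296,579.7966
Discount back 5 years: 296,579.7966 × (1+0.053)^(−5) = 296,579.7966 × 0.772428 = 229,086.6107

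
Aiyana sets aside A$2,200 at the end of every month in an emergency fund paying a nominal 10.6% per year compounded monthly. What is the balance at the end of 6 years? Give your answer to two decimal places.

With 12 periods per year: i = 0.00883333, n = 72.
FV = 2200 × [(1+0.00883333)^72 − 1] / 0.00883333 = 2200 × 100.035007 = 220,077.0144

A$220,077.01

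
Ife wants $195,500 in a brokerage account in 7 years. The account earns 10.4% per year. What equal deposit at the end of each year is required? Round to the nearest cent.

FV-annuity factor = 9.604473; PMT = 195500 / 9.604473 = 20,355.0983

$20,355.10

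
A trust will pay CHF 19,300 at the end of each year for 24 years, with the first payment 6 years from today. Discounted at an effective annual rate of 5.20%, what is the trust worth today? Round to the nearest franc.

Value one period before first payment (t=5): 19300 × [1 − (1+0.052)^(−24)] / 0.052 = 19300 × 13.534128 = 261,208.6623
PV₀ = 261,208.6623 / (1+0.052)^5 = 261,208.6623 / 1.288483 = 202,725.7314

CHF 202,726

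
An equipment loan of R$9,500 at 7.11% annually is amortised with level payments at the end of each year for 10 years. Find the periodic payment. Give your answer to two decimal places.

PMT = 9500 / ( [1 − (1+0.0711)^(−10)] / 0.0711 ) = 9500 / 6.988007 = 1,359.4720

R$1,359.47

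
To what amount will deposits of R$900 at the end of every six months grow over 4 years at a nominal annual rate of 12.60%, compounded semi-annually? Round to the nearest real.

R$9,004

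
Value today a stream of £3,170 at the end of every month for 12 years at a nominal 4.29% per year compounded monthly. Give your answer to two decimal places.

With 12 periods per year: i = 0.003575, n = 144.
PV = 3170 × [1 − (1+0.003575)^(−144)] / 0.003575 = 3170 × 112.400284 = 356,308.9005

£356,308.90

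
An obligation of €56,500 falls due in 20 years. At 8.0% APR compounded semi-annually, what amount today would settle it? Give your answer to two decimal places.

€11,768.33

i = 0.08/2 = 0.04 per half-year; n = 20·2 = 40.
Discount factor = (1+0.04)^(−40) = 0.208289; PV = 56,500 × 0.208289 = 11,768.3310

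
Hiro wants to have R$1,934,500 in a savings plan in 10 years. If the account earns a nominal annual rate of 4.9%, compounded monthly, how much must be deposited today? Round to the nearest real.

With 12 periods per year: i = 0.00408333, n = 120.
PV = 1,934,500 / (1 + 0.00408333)^120 = 1,934,500 / 1.630688 = 1,186,308.7515

R$1,186,309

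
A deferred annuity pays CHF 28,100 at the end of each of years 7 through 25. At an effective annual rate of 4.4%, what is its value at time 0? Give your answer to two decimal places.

PV at t=6 (ordinary 19-year annuity): 28100 × a(19|0.044) = 28100 × 12.698730 = 356,834.3002
PV₀ = 356,834.3002 / (1+0.044)^6 = 356,834.3002 / 1.294801 = 275,590.0932

CHF 275,590.09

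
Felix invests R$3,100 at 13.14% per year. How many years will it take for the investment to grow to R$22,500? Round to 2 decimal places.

16.06 years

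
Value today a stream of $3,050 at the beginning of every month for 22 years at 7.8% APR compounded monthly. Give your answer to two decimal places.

Periodic rate i = 0.078/12 = 0.0065; n = 22 × 12 = 264 periods.
PV = PMT · [1 − (1+i)^(−n)] / i × (1+i) = 3050 · 126.852299 = 386,899.5118
(Beginning-of-period payments → annuity-due factor ×(1+i).)

$386,899.51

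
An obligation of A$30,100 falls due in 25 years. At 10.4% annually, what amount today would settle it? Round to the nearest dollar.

PV = FV·(1+i)^(−n) = 30,100 × 0.084289 = 2,537.1121

A$2,537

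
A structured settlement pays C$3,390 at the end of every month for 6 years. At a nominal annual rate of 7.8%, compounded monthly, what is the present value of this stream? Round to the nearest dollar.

i = 0.078/12 = 0.0065 per month; n = 6·12 = 72.
PV = 3390 × [1 − (1+0.0065)^(−72)] / 0.0065 = 3390 × 57.353436 = 194,428.1479

C$194,428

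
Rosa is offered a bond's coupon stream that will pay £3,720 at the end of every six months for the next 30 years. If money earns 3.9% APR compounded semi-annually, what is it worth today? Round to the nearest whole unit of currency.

£130,890

With 2 periods per year: i = 0.0195, n = 60.
Annuity factor a(60|0.0195) = 35.185547; PV = 3720 × 35.185547 = 130,890.2331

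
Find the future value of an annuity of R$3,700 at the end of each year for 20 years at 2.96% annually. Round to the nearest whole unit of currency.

R$99,017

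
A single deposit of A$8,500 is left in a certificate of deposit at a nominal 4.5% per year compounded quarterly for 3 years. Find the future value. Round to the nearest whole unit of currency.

A$9,721

Periodic rate i = 0.045/4 = 0.01125; n = 3 × 4 = 12 periods.
8,500 × (1+0.01125)^12 = 8,500 × 1.143674 = 9,721.2327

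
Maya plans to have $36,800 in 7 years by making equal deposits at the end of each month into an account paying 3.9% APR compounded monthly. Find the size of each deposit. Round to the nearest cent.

i = 0.039/12 = 0.00325 per month; n = 7·12 = 84.
FV-annuity factor = 96.405771; PMT = 36800 / 96.405771 = 381.7199

$381.72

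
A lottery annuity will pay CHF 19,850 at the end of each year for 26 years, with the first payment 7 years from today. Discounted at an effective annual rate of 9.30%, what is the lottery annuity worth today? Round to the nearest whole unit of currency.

CHF 112,786

Value one period before first payment (t=6): 19850 × [1 − (1+0.093)^(−26)] / 0.093 = 19850 × 9.687582 = 192,298.5056
PV₀ = 192,298.5056 / (1+0.093)^6 = 192,298.5056 / 1.704987 = 112,785.9333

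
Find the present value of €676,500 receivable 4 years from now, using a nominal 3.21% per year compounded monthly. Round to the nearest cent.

With 12 periods per year: i = 0.002675, n = 48.
PV = 676,500 / (1 + 0.002675)^48 = 676,500 / 1.136813 = 595,084.7765

€595,084.78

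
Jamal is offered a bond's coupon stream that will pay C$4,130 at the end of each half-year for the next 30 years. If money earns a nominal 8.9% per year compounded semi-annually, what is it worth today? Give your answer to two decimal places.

With 2 periods per year: i = 0.0445, n = 60.
PV = 4130 × [1 − (1+0.0445)^(−60)] / 0.0445 = 4130 × 20.823242 = 85,999.9880

C$85,999.99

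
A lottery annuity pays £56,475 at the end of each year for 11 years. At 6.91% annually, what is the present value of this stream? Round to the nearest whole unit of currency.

PV = PMT · [1 − (1+i)^(−n)] / i = 56475 · 7.532406 = 425,392.6007

£425,393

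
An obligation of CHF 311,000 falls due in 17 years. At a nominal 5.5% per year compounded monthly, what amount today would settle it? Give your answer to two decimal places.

With 12 periods per year: i = 0.00458333, n = 204.
PV = FV·(1+i)^(−n) = 311,000 × 0.393425 = 122,355.2986

CHF 122,355.30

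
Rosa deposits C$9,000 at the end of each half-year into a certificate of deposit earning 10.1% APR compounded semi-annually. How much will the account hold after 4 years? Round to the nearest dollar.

C$86,096

Periodic rate i = 0.101/2 = 0.0505; n = 4 × 2 = 8 periods.
FV = PMT · [(1+i)^n − 1] / i = 9000 · 9.566203 = 86,095.8241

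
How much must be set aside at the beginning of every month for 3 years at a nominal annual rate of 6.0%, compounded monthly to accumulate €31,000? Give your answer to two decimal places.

With 12 periods per year: i = 0.005, n = 36.
PMT = 31000 / ( [(1+0.005)^36 − 1] / 0.005 × (1+i) ) = 31000 / 39.532785 = 784.1593

€784.16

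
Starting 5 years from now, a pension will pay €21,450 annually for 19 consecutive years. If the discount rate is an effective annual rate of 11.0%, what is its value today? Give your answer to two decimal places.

PV at t=4 (ordinary 19-year annuity): 21450 × a(19|0.11) = 21450 × 7.839294 = 168,152.8608
PV₀ = 168,152.8608 / (1+0.11)^4 = 168,152.8608 / 1.518070 = 110,767.4978

€110,767.50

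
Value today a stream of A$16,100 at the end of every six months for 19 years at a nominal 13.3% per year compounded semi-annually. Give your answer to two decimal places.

A$221,140.42

With 2 periods per year: i = 0.0665, n = 38.
Annuity factor a(38|0.0665) = 13.735430; PV = 16100 × 13.735430 = 221,140.4228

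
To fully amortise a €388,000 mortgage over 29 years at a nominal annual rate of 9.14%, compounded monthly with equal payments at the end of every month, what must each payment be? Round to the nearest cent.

€3,182.23

With 12 periods per year: i = 0.00761667, n = 348.
Annuity-PV factor = 121.927147; PMT = 388000 / 121.927147 = 3,182.2281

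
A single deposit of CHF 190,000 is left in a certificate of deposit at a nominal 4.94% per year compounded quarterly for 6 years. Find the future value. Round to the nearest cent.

CHF 255,088.04

Periodic rate i = 0.0494/4 = 0.01235; n = 6 × 4 = 24 periods.
190,000 × (1+0.01235)^24 = 190,000 × 1.342569 = 255,088.0381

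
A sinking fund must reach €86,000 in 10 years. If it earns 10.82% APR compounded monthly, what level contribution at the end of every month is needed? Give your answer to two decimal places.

With 12 periods per year: i = 0.00901667, n = 120.
FV-annuity factor = 214.747033; PMT = 86000 / 214.747033 = 400.4712

€400.47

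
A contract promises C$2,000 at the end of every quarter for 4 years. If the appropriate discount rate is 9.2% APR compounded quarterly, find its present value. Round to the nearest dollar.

With 4 periods per year: i = 0.023, n = 16.
Annuity factor a(16|0.023) = 13.260518; PV = 2000 × 13.260518 = 26,521.0356

C$26,521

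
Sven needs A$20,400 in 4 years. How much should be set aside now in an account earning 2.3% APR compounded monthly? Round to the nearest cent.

With 12 periods per year: i = 0.00191667, n = 48.
Discount factor = (1+0.00191667)^(−48) = 0.912185; PV = 20,400 × 0.912185 = 18,608.5835

A$18,608.58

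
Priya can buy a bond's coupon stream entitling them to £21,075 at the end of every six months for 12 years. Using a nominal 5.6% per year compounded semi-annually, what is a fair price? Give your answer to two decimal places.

£364,729.43

With 2 periods per year: i = 0.028, n = 24.
PV = 21075 × [1 − (1+0.028)^(−24)] / 0.028 = 21075 × 17.306260 = 364,729.4255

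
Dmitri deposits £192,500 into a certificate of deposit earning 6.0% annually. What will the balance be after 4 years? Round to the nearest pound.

£243,027

192,500 × (1+0.06)^4 = 192,500 × 1.262477 = 243,026.8148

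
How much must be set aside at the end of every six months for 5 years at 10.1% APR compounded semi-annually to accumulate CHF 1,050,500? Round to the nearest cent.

Periodic rate i = 0.101/2 = 0.0505; n = 5 × 2 = 10 periods.
PMT = 1.0505e+06 / ( [(1+0.0505)^10 − 1] / 0.0505 ) = 1.0505e+06 / 12.607285 = 83,324.8372

CHF 83,324.84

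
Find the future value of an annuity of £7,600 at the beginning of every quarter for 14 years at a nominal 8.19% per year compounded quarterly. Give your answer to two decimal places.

£799,702.51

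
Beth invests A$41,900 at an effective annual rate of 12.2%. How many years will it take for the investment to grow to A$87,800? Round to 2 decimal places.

6.43 years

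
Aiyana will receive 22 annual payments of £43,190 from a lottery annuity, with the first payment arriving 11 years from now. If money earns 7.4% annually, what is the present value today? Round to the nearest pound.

PV at t=10 (ordinary 22-year annuity): 43190 × a(22|0.074) = 43190 × 10.703722 = 462,293.7549
Discount back 10 years: 462,293.7549 × (1+0.074)^(−10) = 462,293.7549 × 0.489731 = 226,399.3695

£226,399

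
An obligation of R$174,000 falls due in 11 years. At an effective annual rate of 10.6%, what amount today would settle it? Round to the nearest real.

Discount factor = (1+0.106)^(−11) = 0.330137; PV = 174,000 × 0.330137 = 57,443.7590

R$57,444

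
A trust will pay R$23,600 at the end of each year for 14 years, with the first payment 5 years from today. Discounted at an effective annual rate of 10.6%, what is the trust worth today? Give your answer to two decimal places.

Value one period before first payment (t=4): 23600 × [1 − (1+0.106)^(−14)] / 0.106 = 23600 × 7.131872 = 168,312.1781
PV₀ = 168,312.1781 / (1+0.106)^4 = 168,312.1781 / 1.496306 = 112,485.1087

R$112,485.11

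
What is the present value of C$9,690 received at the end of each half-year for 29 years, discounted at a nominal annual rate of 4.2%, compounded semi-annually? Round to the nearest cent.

With 2 periods per year: i = 0.021, n = 58.
Annuity factor a(58|0.021) = 33.353526; PV = 9690 × 33.353526 = 323,195.6644

C$323,195.66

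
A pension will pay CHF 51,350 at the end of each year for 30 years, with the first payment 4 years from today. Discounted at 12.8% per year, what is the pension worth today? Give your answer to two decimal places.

PV at t=3 (ordinary 30-year annuity): 51350 × a(30|0.128) = 51350 × 7.601872 = 390,356.1039
Discount back 3 years: 390,356.1039 × (1+0.128)^(−3) = 390,356.1039 × 0.696743 = 271,977.9373

CHF 271,977.94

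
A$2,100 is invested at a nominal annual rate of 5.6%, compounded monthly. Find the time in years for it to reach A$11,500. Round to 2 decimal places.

Periodic rate i = 0.056/12 = 0.00466667.
n = ln(11500/2100) / ln(1+0.00466667) = ln(5.47619) / 0.004656 = 365.2231 months
= 365.2231/12 years

30.44 years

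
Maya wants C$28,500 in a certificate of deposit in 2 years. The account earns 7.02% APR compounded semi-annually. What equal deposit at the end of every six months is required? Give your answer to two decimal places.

Periodic rate i = 0.0702/2 = 0.0351; n = 2 × 2 = 4 periods.
PMT = 28500 / ( [(1+0.0351)^4 − 1] / 0.0351 ) = 28500 / 4.215571 = 6,760.6495

C$6,760.65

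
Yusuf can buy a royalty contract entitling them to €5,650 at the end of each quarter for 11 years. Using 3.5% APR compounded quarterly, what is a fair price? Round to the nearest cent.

i = 0.035/4 = 0.00875 per quarter; n = 11·4 = 44.
PV = PMT · [1 − (1+i)^(−n)] / i = 5650 · 36.389591 = 205,601.1866

€205,601.19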